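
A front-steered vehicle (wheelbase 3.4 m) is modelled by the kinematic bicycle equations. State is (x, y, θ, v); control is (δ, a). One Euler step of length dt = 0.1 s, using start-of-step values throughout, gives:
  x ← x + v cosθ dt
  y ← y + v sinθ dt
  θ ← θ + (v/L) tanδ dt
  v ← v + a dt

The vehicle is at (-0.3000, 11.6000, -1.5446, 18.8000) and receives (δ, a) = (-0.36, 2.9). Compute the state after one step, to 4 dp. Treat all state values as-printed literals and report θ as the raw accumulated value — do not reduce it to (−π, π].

x' = -0.3000 + 18.8000·cos(-1.5446)·0.1 = -0.2508
y' = 11.6000 + 18.8000·sin(-1.5446)·0.1 = 9.7206
θ' = -1.5446 + (18.8000/3.4)·tan(-0.36)·0.1 = -1.7527
v' = 18.8000 + 2.9000·0.1 = 19.0900

(-0.2508, 9.7206, -1.7527, 19.0900)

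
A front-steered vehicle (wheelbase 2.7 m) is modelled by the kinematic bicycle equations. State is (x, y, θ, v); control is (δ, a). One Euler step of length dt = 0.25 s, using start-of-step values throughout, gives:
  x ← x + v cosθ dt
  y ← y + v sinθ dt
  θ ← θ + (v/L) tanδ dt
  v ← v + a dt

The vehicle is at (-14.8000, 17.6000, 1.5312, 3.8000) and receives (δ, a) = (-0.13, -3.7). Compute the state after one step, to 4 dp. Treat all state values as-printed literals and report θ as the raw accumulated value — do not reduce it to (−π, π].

(-14.7624, 18.5493, 1.4852, 2.8750)

x' = -14.8000 + 3.8000·cos(1.5312)·0.25 = -14.7624
y' = 17.6000 + 3.8000·sin(1.5312)·0.25 = 18.5493
θ' = 1.5312 + (3.8000/2.7)·tan(-0.13)·0.25 = 1.4852
v' = 3.8000 − 3.7000·0.25 = 2.8750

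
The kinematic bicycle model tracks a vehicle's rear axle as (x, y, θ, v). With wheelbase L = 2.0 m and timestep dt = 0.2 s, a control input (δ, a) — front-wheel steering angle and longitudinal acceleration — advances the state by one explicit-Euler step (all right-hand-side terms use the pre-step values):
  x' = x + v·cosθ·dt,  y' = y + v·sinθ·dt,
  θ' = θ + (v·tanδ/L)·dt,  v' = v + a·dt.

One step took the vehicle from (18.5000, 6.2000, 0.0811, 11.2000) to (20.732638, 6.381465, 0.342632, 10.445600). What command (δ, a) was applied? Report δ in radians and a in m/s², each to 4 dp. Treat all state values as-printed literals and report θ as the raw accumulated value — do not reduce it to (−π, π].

δ = 0.2294, a = -3.7720

a = (v'−v)/dt = (-0.754400)/0.2 = -3.7720
Δθ = θ'−θ = 0.261532;  (v·dt/L) = 11.2000·0.2/2.0 = 1.120000
tan δ = Δθ·L/(v·dt) = 0.233511  →  δ = 0.2294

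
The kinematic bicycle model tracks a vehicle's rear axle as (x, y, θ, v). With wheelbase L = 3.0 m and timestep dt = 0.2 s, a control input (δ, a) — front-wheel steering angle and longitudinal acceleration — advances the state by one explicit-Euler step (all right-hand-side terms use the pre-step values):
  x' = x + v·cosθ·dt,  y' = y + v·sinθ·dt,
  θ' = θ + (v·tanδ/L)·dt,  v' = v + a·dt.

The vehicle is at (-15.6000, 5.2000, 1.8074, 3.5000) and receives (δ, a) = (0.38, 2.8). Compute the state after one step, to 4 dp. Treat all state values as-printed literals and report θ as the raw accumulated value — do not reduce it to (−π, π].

(-15.7641, 5.8805, 1.9006, 4.0600)

x' = -15.6000 + 3.5000·cos(1.8074)·0.2 = -15.7641
y' = 5.2000 + 3.5000·sin(1.8074)·0.2 = 5.8805
θ' = 1.8074 + (3.5000/3.0)·tan(0.38)·0.2 = 1.9006
v' = 3.5000 + 2.8000·0.2 = 4.0600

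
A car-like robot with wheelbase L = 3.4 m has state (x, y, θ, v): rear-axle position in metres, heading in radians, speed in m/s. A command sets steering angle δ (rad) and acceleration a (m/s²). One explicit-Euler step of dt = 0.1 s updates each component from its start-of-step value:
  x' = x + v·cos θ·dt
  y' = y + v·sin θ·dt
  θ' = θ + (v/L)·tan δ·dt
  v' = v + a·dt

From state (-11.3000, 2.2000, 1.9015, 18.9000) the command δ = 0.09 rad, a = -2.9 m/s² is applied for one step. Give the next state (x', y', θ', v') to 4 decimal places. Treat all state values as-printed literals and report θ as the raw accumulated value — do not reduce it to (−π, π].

(-11.9137, 3.9876, 1.9517, 18.6100)

x' = -11.3000 + 18.9000·cos(1.9015)·0.1 = -11.9137
y' = 2.2000 + 18.9000·sin(1.9015)·0.1 = 3.9876
θ' = 1.9015 + (18.9000/3.4)·tan(0.09)·0.1 = 1.9517
v' = 18.9000 − 2.9000·0.1 = 18.6100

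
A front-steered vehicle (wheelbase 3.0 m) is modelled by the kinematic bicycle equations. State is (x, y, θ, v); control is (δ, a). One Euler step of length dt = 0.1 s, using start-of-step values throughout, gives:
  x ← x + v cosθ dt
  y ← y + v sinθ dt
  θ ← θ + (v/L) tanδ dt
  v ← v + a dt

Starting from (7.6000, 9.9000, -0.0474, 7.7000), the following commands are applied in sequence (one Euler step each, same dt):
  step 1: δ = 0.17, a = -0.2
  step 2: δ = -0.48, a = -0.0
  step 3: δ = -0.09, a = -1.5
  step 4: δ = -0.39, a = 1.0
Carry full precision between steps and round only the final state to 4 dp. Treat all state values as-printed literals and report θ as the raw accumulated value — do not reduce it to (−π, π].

after step 1 (δ=0.17, a=-0.2): (8.369135, 9.863516, -0.003341, 7.680000)
after step 2 (δ=-0.48, a=-0.0): (9.137131, 9.860949, -0.136618, 7.680000)
after step 3 (δ=-0.09, a=-1.5): (9.897975, 9.756353, -0.159720, 7.530000)
after step 4 (δ=-0.39, a=1.0): (10.641391, 9.636594, -0.262895, 7.630000)

(10.6414, 9.6366, -0.2629, 7.6300)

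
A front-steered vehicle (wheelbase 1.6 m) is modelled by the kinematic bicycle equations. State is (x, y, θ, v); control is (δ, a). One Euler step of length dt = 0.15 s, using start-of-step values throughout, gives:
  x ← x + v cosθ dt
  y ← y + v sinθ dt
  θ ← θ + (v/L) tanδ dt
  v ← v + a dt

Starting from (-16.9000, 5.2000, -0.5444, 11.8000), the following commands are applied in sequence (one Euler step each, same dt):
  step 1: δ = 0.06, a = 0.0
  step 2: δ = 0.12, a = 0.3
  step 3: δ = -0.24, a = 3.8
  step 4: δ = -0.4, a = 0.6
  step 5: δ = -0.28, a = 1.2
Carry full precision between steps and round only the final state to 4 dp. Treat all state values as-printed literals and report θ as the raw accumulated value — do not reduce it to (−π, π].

after step 1 (δ=0.06, a=0.0): (-15.385874, 4.283308, -0.477945, 11.800000)
after step 2 (δ=0.12, a=0.3): (-13.814217, 3.469187, -0.344554, 11.845000)
after step 3 (δ=-0.24, a=3.8): (-12.141894, 2.869041, -0.616305, 12.415000)
after step 4 (δ=-0.4, a=0.6): (-10.622260, 1.792617, -1.108396, 12.505000)
after step 5 (δ=-0.28, a=1.2): (-9.785493, 0.113850, -1.445509, 12.685000)

(-9.7855, 0.1138, -1.4455, 12.6850)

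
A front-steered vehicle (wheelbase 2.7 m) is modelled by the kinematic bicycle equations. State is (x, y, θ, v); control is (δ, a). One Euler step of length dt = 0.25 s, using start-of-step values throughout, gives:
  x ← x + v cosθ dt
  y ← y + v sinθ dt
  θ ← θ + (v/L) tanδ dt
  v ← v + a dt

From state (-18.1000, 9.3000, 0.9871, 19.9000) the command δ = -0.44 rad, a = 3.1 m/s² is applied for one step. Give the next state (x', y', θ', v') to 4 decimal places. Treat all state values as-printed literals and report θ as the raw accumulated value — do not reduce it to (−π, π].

(-15.3582, 13.4513, 0.1196, 20.6750)

x' = -18.1000 + 19.9000·cos(0.9871)·0.25 = -15.3582
y' = 9.3000 + 19.9000·sin(0.9871)·0.25 = 13.4513
θ' = 0.9871 + (19.9000/2.7)·tan(-0.44)·0.25 = 0.1196
v' = 19.9000 + 3.1000·0.25 = 20.6750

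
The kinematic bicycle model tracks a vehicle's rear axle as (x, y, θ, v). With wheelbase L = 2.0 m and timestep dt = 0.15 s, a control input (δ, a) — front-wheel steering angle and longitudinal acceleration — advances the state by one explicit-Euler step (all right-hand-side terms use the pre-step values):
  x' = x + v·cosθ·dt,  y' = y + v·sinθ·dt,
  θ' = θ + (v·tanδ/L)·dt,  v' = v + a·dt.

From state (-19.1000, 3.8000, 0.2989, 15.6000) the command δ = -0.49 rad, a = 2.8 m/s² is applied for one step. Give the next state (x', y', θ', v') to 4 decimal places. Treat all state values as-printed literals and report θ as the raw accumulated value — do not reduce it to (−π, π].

x' = -19.1000 + 15.6000·cos(0.2989)·0.15 = -16.8638
y' = 3.8000 + 15.6000·sin(0.2989)·0.15 = 4.4891
θ' = 0.2989 + (15.6000/2.0)·tan(-0.49)·0.15 = -0.3252
v' = 15.6000 + 2.8000·0.15 = 16.0200

(-16.8638, 4.4891, -0.3252, 16.0200)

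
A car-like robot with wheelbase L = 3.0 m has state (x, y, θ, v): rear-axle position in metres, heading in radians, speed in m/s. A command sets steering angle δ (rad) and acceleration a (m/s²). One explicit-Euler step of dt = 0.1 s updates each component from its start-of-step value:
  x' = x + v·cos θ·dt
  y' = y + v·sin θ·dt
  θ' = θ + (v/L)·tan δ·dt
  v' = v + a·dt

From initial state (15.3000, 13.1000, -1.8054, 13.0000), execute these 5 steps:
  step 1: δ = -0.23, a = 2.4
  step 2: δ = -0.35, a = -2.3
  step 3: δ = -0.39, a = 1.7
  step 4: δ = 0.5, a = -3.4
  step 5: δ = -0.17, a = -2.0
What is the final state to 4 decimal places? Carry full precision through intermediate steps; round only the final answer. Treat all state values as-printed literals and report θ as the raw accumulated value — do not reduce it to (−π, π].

(12.5751, 7.2494, -2.0797, 12.6400)

after step 1 (δ=-0.23, a=2.4): (14.997805, 11.835611, -1.906862, 13.240000)
after step 2 (δ=-0.35, a=-2.3): (14.561182, 10.585677, -2.067961, 13.010000)
after step 3 (δ=-0.39, a=1.7): (13.940689, 9.442178, -2.246222, 13.180000)
after step 4 (δ=0.5, a=-3.4): (13.116636, 8.413557, -2.006213, 12.840000)
after step 5 (δ=-0.17, a=-2.0): (12.575060, 7.249362, -2.079682, 12.640000)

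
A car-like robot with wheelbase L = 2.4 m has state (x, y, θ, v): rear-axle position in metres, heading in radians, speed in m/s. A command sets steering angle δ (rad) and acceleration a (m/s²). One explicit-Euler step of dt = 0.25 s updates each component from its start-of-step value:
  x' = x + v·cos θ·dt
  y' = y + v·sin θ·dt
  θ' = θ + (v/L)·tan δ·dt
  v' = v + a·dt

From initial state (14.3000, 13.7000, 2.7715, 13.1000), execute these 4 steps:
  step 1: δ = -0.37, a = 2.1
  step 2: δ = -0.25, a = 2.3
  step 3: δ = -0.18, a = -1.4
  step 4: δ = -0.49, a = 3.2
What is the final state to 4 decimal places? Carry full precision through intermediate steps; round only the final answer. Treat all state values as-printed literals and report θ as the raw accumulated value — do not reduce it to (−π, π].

after step 1 (δ=-0.37, a=2.1): (11.246738, 14.884573, 2.242228, 13.625000)
after step 2 (δ=-0.25, a=2.3): (9.127683, 17.551434, 1.879829, 14.200000)
after step 3 (δ=-0.18, a=-1.4): (8.047995, 20.933264, 1.610666, 13.850000)
after step 4 (δ=-0.49, a=3.2): (7.909984, 24.393013, 0.841142, 14.650000)

(7.9100, 24.3930, 0.8411, 14.6500)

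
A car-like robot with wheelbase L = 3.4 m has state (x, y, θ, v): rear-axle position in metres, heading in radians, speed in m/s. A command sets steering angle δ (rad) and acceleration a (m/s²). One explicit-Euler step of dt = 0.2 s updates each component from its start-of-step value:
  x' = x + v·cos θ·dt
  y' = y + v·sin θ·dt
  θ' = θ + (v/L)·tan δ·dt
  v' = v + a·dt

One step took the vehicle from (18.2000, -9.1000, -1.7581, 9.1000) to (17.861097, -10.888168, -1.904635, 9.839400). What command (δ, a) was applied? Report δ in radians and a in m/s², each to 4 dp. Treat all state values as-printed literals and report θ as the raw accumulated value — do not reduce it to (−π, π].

a = (v'−v)/dt = (0.739400)/0.2 = 3.6970
Δθ = θ'−θ = -0.146535;  (v·dt/L) = 9.1000·0.2/3.4 = 0.535294
tan δ = Δθ·L/(v·dt) = -0.273747  →  δ = -0.2672

δ = -0.2672, a = 3.6970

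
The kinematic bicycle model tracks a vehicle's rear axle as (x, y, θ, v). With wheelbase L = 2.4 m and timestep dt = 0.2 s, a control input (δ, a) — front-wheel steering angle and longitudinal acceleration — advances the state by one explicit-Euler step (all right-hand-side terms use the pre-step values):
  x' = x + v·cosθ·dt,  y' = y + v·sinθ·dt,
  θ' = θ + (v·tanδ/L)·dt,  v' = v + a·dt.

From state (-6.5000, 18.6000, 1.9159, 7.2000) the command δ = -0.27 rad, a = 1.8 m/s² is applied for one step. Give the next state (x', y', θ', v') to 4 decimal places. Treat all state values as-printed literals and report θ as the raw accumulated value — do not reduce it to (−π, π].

(-6.9871, 19.9551, 1.7498, 7.5600)

x' = -6.5000 + 7.2000·cos(1.9159)·0.2 = -6.9871
y' = 18.6000 + 7.2000·sin(1.9159)·0.2 = 19.9551
θ' = 1.9159 + (7.2000/2.4)·tan(-0.27)·0.2 = 1.7498
v' = 7.2000 + 1.8000·0.2 = 7.5600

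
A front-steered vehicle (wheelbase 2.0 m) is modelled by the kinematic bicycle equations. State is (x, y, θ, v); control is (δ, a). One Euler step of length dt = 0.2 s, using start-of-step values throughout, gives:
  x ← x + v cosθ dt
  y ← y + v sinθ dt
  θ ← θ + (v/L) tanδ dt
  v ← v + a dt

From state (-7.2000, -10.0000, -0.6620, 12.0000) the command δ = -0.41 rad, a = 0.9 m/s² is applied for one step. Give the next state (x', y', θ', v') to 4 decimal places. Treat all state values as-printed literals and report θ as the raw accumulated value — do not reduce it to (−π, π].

(-5.3070, -11.4753, -1.1836, 12.1800)

x' = -7.2000 + 12.0000·cos(-0.6620)·0.2 = -5.3070
y' = -10.0000 + 12.0000·sin(-0.6620)·0.2 = -11.4753
θ' = -0.6620 + (12.0000/2.0)·tan(-0.41)·0.2 = -1.1836
v' = 12.0000 + 0.9000·0.2 = 12.1800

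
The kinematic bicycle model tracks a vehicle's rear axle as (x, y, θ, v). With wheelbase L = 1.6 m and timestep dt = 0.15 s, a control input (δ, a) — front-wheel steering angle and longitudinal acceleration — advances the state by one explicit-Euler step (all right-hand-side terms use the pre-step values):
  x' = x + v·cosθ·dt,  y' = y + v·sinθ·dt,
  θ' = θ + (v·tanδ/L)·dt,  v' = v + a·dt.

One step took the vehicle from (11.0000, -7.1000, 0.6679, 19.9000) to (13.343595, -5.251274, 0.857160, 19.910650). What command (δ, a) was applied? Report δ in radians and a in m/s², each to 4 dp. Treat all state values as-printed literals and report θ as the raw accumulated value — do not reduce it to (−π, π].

δ = 0.1011, a = 0.0710

a = (v'−v)/dt = (0.010650)/0.15 = 0.0710
Δθ = θ'−θ = 0.189260;  (v·dt/L) = 19.9000·0.15/1.6 = 1.865625
tan δ = Δθ·L/(v·dt) = 0.101446  →  δ = 0.1011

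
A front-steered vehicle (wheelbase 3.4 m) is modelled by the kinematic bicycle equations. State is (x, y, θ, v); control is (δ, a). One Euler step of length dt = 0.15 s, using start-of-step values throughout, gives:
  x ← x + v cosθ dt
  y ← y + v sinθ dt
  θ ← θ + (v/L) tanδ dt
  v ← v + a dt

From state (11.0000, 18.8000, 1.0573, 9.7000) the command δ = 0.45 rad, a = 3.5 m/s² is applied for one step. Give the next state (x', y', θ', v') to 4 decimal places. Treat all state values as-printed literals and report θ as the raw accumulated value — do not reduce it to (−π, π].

(11.7147, 20.0674, 1.2640, 10.2250)

x' = 11.0000 + 9.7000·cos(1.0573)·0.15 = 11.7147
y' = 18.8000 + 9.7000·sin(1.0573)·0.15 = 20.0674
θ' = 1.0573 + (9.7000/3.4)·tan(0.45)·0.15 = 1.2640
v' = 9.7000 + 3.5000·0.15 = 10.2250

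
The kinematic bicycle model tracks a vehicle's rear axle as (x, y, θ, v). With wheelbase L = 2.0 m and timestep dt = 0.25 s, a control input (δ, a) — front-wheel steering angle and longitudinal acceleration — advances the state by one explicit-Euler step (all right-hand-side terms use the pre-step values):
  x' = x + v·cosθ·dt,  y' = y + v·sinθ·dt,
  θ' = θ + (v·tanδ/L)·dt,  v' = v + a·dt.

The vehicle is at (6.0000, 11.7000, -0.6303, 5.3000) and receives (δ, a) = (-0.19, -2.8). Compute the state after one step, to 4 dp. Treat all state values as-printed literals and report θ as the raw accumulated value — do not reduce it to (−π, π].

(7.0704, 10.9191, -0.7577, 4.6000)

x' = 6.0000 + 5.3000·cos(-0.6303)·0.25 = 7.0704
y' = 11.7000 + 5.3000·sin(-0.6303)·0.25 = 10.9191
θ' = -0.6303 + (5.3000/2.0)·tan(-0.19)·0.25 = -0.7577
v' = 5.3000 − 2.8000·0.25 = 4.6000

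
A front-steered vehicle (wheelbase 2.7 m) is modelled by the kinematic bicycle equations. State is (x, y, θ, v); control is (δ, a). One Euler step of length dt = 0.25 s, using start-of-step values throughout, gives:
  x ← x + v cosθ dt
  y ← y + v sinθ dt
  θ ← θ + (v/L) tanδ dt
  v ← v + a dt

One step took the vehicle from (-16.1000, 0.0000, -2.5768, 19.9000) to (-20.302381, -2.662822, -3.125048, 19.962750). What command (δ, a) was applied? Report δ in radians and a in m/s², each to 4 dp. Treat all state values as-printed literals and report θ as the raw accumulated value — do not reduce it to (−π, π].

δ = -0.2892, a = 0.2510

a = (v'−v)/dt = (0.062750)/0.25 = 0.2510
Δθ = θ'−θ = -0.548248;  (v·dt/L) = 19.9000·0.25/2.7 = 1.842593
tan δ = Δθ·L/(v·dt) = -0.297542  →  δ = -0.2892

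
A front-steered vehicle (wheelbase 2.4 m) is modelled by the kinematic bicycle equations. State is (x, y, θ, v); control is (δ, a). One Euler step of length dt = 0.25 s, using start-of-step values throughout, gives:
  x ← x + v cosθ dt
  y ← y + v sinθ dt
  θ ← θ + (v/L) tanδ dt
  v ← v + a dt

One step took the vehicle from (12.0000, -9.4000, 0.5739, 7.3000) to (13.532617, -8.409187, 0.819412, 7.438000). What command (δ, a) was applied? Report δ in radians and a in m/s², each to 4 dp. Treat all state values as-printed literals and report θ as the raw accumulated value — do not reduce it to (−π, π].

δ = 0.3123, a = 0.5520

a = (v'−v)/dt = (0.138000)/0.25 = 0.5520
Δθ = θ'−θ = 0.245512;  (v·dt/L) = 7.3000·0.25/2.4 = 0.760417
tan δ = Δθ·L/(v·dt) = 0.322865  →  δ = 0.3123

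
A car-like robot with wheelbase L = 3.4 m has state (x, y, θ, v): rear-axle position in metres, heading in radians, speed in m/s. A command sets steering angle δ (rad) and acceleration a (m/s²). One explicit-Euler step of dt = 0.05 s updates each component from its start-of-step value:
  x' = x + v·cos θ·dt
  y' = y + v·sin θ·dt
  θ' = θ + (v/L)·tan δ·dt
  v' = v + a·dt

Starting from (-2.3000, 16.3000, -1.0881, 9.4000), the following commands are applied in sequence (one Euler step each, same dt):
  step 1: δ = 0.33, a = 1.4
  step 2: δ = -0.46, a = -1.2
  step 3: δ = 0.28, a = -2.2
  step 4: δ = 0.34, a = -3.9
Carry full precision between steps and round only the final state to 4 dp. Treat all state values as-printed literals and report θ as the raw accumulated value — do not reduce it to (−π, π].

(-1.4099, 14.6459, -1.0216, 9.1050)

after step 1 (δ=0.33, a=1.4): (-2.081841, 15.883699, -1.040751, 9.470000)
after step 2 (δ=-0.46, a=-1.2): (-1.842452, 15.475171, -1.109750, 9.410000)
after step 3 (δ=0.28, a=-2.2): (-1.633133, 15.053797, -1.069957, 9.300000)
after step 4 (δ=0.34, a=-3.9): (-1.409858, 14.645908, -1.021578, 9.105000)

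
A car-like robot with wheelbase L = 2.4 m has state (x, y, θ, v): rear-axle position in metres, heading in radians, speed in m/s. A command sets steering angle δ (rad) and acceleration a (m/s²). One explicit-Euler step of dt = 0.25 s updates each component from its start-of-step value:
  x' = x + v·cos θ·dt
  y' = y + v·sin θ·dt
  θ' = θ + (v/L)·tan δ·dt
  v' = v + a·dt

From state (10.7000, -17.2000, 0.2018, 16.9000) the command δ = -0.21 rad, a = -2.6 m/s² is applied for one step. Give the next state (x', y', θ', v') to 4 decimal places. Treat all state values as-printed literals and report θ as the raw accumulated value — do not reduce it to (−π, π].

x' = 10.7000 + 16.9000·cos(0.2018)·0.25 = 14.8393
y' = -17.2000 + 16.9000·sin(0.2018)·0.25 = -16.3532
θ' = 0.2018 + (16.9000/2.4)·tan(-0.21)·0.25 = -0.1734
v' = 16.9000 − 2.6000·0.25 = 16.2500

(14.8393, -16.3532, -0.1734, 16.2500)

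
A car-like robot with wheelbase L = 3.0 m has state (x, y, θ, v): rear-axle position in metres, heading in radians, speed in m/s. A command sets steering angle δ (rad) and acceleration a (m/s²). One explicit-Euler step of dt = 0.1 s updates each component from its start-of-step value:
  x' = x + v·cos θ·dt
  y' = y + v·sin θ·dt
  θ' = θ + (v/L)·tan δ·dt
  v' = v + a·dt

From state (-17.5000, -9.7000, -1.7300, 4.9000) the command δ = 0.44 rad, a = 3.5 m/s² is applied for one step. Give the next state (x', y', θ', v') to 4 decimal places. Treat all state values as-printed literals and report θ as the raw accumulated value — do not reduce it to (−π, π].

x' = -17.5000 + 4.9000·cos(-1.7300)·0.1 = -17.5777
y' = -9.7000 + 4.9000·sin(-1.7300)·0.1 = -10.1838
θ' = -1.7300 + (4.9000/3.0)·tan(0.44)·0.1 = -1.6531
v' = 4.9000 + 3.5000·0.1 = 5.2500

(-17.5777, -10.1838, -1.6531, 5.2500)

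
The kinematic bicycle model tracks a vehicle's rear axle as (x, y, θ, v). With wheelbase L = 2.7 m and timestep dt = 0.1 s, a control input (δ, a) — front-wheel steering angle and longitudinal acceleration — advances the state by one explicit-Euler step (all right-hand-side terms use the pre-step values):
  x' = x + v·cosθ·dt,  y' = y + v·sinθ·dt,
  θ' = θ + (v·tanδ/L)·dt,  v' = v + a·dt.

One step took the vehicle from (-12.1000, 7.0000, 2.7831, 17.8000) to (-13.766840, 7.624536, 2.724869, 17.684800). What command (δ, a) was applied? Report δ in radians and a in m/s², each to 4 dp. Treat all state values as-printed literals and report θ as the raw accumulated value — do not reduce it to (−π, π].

δ = -0.0881, a = -1.1520

a = (v'−v)/dt = (-0.115200)/0.1 = -1.1520
Δθ = θ'−θ = -0.058231;  (v·dt/L) = 17.8000·0.1/2.7 = 0.659259
tan δ = Δθ·L/(v·dt) = -0.088328  →  δ = -0.0881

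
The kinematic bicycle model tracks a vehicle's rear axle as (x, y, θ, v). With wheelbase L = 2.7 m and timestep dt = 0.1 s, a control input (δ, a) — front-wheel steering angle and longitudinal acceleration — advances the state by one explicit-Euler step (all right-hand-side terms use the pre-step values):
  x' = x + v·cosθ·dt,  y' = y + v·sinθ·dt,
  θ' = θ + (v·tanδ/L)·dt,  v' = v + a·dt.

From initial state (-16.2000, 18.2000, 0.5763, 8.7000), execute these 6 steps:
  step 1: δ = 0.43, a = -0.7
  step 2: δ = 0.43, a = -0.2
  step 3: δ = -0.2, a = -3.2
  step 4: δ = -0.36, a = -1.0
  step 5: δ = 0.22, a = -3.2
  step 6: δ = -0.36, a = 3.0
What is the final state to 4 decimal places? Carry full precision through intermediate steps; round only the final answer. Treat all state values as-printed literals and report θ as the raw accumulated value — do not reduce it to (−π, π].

(-12.4925, 21.5652, 0.6486, 8.1700)

after step 1 (δ=0.43, a=-0.7): (-15.470518, 18.674085, 0.724078, 8.630000)
after step 2 (δ=0.43, a=-0.2): (-14.824036, 19.245775, 0.870667, 8.610000)
after step 3 (δ=-0.2, a=-3.2): (-14.269279, 19.904232, 0.806025, 8.290000)
after step 4 (δ=-0.36, a=-1.0): (-13.695303, 20.502389, 0.690455, 8.190000)
after step 5 (δ=0.22, a=-3.2): (-13.063890, 21.024001, 0.758286, 7.870000)
after step 6 (δ=-0.36, a=3.0): (-12.492515, 21.565204, 0.648572, 8.170000)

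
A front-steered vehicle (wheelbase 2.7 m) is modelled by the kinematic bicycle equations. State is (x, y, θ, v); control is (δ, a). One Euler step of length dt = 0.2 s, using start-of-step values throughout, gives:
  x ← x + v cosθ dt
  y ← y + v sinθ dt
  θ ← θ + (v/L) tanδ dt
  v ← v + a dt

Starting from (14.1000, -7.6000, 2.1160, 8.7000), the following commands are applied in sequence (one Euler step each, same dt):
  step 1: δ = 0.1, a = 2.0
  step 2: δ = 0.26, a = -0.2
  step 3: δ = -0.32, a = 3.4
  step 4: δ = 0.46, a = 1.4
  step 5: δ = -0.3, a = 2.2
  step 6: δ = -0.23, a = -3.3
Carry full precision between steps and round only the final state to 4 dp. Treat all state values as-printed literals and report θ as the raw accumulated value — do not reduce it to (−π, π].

after step 1 (δ=0.1, a=2.0): (13.197649, -6.112262, 2.180660, 9.100000)
after step 2 (δ=0.26, a=-0.2): (12.155234, -4.620361, 2.359978, 9.060000)
after step 3 (δ=-0.32, a=3.4): (10.869117, -3.343941, 2.137579, 9.740000)
after step 4 (δ=0.46, a=1.4): (9.823196, -1.700544, 2.495036, 10.020000)
after step 5 (δ=-0.3, a=2.2): (8.223677, -0.493252, 2.265440, 10.460000)
after step 6 (δ=-0.23, a=-3.3): (6.884563, 1.113994, 2.084022, 9.800000)

(6.8846, 1.1140, 2.0840, 9.8000)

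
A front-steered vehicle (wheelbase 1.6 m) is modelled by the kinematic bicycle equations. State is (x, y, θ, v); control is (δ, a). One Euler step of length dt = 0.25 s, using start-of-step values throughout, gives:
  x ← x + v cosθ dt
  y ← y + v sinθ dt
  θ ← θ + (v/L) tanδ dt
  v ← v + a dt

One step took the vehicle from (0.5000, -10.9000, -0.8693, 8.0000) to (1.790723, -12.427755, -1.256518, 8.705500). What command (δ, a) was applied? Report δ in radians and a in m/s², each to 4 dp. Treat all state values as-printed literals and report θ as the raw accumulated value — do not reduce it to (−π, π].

δ = -0.3004, a = 2.8220

a = (v'−v)/dt = (0.705500)/0.25 = 2.8220
Δθ = θ'−θ = -0.387218;  (v·dt/L) = 8.0000·0.25/1.6 = 1.250000
tan δ = Δθ·L/(v·dt) = -0.309774  →  δ = -0.3004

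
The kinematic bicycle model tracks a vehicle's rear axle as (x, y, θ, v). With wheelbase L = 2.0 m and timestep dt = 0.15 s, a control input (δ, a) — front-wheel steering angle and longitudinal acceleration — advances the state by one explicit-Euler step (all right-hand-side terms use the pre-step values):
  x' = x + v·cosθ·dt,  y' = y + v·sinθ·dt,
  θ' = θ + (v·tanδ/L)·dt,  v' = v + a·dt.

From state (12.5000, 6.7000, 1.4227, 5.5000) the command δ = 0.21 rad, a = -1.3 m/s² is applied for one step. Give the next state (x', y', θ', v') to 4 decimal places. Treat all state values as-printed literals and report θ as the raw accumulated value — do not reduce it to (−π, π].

x' = 12.5000 + 5.5000·cos(1.4227)·0.15 = 12.6217
y' = 6.7000 + 5.5000·sin(1.4227)·0.15 = 7.5160
θ' = 1.4227 + (5.5000/2.0)·tan(0.21)·0.15 = 1.5106
v' = 5.5000 − 1.3000·0.15 = 5.3050

(12.6217, 7.5160, 1.5106, 5.3050)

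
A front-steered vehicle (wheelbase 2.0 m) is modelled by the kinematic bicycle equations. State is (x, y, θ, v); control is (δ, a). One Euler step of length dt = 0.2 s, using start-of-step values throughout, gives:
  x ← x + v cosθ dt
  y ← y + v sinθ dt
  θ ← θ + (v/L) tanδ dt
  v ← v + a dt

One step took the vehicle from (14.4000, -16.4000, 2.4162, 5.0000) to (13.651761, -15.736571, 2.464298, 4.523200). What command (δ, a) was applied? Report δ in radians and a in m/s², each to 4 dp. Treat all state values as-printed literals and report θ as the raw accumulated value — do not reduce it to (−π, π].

δ = 0.0959, a = -2.3840

a = (v'−v)/dt = (-0.476800)/0.2 = -2.3840
Δθ = θ'−θ = 0.048098;  (v·dt/L) = 5.0000·0.2/2.0 = 0.500000
tan δ = Δθ·L/(v·dt) = 0.096196  →  δ = 0.0959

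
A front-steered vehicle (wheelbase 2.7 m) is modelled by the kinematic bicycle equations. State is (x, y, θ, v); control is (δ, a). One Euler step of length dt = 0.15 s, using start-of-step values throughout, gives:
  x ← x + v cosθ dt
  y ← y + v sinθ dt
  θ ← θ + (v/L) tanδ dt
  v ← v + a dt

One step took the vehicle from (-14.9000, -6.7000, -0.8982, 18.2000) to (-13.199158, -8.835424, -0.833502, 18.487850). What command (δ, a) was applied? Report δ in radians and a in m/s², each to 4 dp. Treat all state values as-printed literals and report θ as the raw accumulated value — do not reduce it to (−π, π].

δ = 0.0639, a = 1.9190

a = (v'−v)/dt = (0.287850)/0.15 = 1.9190
Δθ = θ'−θ = 0.064698;  (v·dt/L) = 18.2000·0.15/2.7 = 1.011111
tan δ = Δθ·L/(v·dt) = 0.063987  →  δ = 0.0639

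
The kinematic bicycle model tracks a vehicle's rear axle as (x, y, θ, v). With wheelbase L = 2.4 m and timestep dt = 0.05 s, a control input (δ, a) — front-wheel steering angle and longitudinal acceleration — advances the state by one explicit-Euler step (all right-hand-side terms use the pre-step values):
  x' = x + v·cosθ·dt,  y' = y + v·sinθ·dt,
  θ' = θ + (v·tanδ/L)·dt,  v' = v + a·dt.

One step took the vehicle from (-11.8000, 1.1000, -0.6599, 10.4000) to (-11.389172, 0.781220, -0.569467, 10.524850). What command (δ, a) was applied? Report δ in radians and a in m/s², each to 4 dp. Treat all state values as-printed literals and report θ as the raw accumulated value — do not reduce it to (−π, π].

a = (v'−v)/dt = (0.124850)/0.05 = 2.4970
Δθ = θ'−θ = 0.090433;  (v·dt/L) = 10.4000·0.05/2.4 = 0.216667
tan δ = Δθ·L/(v·dt) = 0.417383  →  δ = 0.3954

δ = 0.3954, a = 2.4970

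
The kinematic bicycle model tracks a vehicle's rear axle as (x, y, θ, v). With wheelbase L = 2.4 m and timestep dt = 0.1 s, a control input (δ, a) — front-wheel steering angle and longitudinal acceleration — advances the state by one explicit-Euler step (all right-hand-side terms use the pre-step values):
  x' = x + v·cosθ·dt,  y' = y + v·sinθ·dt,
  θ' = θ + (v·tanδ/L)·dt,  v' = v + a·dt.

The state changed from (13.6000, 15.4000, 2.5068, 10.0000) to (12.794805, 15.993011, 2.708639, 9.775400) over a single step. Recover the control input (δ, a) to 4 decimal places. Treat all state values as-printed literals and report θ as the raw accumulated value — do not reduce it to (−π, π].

a = (v'−v)/dt = (-0.224600)/0.1 = -2.2460
Δθ = θ'−θ = 0.201839;  (v·dt/L) = 10.0000·0.1/2.4 = 0.416667
tan δ = Δθ·L/(v·dt) = 0.484414  →  δ = 0.4511

δ = 0.4511, a = -2.2460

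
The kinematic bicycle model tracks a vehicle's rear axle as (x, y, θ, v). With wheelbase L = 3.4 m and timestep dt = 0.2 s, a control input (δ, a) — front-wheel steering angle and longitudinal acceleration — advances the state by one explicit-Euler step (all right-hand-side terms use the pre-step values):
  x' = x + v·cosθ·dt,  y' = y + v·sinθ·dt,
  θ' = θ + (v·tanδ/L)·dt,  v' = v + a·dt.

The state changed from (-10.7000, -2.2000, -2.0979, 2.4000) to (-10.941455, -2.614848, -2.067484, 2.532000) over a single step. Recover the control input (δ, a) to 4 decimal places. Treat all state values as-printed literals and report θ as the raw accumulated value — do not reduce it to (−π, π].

δ = 0.2122, a = 0.6600

a = (v'−v)/dt = (0.132000)/0.2 = 0.6600
Δθ = θ'−θ = 0.030416;  (v·dt/L) = 2.4000·0.2/3.4 = 0.141176
tan δ = Δθ·L/(v·dt) = 0.215447  →  δ = 0.2122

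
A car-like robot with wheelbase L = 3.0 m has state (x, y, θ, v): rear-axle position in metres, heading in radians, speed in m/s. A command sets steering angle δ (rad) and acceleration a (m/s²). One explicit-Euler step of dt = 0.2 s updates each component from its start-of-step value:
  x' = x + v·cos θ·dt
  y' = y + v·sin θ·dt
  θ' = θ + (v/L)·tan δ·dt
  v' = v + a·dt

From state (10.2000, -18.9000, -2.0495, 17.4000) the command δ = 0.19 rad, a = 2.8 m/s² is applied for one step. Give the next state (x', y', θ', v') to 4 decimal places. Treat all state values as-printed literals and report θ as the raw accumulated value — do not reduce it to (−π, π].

x' = 10.2000 + 17.4000·cos(-2.0495)·0.2 = 8.5970
y' = -18.9000 + 17.4000·sin(-2.0495)·0.2 = -21.9888
θ' = -2.0495 + (17.4000/3.0)·tan(0.19)·0.2 = -1.8264
v' = 17.4000 + 2.8000·0.2 = 17.9600

(8.5970, -21.9888, -1.8264, 17.9600)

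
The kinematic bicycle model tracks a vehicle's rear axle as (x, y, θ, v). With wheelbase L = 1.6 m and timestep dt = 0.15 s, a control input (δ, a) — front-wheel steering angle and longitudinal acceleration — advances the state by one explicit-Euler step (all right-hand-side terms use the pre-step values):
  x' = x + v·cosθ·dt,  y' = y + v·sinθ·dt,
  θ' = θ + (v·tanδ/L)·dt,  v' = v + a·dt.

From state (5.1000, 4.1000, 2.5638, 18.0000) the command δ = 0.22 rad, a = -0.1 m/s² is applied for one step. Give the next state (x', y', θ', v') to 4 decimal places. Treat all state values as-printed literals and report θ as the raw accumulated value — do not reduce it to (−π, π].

x' = 5.1000 + 18.0000·cos(2.5638)·0.15 = 2.8383
y' = 4.1000 + 18.0000·sin(2.5638)·0.15 = 5.5747
θ' = 2.5638 + (18.0000/1.6)·tan(0.22)·0.15 = 2.9412
v' = 18.0000 − 0.1000·0.15 = 17.9850

(2.8383, 5.5747, 2.9412, 17.9850)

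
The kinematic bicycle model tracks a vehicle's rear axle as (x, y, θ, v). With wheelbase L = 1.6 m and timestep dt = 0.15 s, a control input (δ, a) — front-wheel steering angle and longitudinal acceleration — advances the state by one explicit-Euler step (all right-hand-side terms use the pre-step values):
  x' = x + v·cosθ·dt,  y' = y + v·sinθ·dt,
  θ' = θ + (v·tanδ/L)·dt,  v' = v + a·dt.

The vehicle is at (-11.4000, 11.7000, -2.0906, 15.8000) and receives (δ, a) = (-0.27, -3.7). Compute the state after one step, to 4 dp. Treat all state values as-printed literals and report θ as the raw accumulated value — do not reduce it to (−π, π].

(-12.5772, 9.6430, -2.5005, 15.2450)

x' = -11.4000 + 15.8000·cos(-2.0906)·0.15 = -12.5772
y' = 11.7000 + 15.8000·sin(-2.0906)·0.15 = 9.6430
θ' = -2.0906 + (15.8000/1.6)·tan(-0.27)·0.15 = -2.5005
v' = 15.8000 − 3.7000·0.15 = 15.2450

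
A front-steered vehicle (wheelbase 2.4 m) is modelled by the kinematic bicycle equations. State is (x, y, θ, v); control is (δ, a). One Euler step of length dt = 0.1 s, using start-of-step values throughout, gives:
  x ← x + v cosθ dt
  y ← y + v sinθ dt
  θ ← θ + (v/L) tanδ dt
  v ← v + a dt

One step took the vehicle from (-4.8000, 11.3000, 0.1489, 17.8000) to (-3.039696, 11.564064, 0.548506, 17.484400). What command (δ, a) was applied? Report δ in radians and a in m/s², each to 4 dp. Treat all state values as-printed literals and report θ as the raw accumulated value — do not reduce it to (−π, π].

δ = 0.4942, a = -3.1560

a = (v'−v)/dt = (-0.315600)/0.1 = -3.1560
Δθ = θ'−θ = 0.399606;  (v·dt/L) = 17.8000·0.1/2.4 = 0.741667
tan δ = Δθ·L/(v·dt) = 0.538795  →  δ = 0.4942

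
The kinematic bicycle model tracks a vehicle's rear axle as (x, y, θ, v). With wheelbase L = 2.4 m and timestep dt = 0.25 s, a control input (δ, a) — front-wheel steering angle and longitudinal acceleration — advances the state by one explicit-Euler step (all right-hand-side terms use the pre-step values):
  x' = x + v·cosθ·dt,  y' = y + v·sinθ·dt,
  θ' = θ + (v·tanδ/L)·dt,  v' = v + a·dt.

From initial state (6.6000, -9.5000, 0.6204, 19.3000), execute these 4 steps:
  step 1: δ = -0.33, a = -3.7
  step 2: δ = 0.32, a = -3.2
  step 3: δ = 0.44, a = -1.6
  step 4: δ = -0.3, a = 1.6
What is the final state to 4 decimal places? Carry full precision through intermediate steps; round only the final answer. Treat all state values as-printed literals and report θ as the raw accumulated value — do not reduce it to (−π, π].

after step 1 (δ=-0.33, a=-3.7): (10.525842, -6.694935, -0.068218, 18.375000)
after step 2 (δ=0.32, a=-3.2): (15.108907, -7.008067, 0.566082, 17.575000)
after step 3 (δ=0.44, a=-1.6): (18.817270, -4.651569, 1.427954, 17.175000)
after step 4 (δ=-0.3, a=1.6): (19.428516, -0.401549, 0.874532, 17.575000)

(19.4285, -0.4015, 0.8745, 17.5750)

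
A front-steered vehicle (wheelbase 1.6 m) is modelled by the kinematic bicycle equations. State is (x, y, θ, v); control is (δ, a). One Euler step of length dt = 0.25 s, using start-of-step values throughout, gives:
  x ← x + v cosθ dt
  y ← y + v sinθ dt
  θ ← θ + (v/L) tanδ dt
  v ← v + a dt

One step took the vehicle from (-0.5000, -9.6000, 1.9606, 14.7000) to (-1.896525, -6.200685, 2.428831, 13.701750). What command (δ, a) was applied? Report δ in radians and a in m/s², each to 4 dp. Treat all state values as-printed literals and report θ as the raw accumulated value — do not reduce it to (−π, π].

δ = 0.2011, a = -3.9930

a = (v'−v)/dt = (-0.998250)/0.25 = -3.9930
Δθ = θ'−θ = 0.468231;  (v·dt/L) = 14.7000·0.25/1.6 = 2.296875
tan δ = Δθ·L/(v·dt) = 0.203856  →  δ = 0.2011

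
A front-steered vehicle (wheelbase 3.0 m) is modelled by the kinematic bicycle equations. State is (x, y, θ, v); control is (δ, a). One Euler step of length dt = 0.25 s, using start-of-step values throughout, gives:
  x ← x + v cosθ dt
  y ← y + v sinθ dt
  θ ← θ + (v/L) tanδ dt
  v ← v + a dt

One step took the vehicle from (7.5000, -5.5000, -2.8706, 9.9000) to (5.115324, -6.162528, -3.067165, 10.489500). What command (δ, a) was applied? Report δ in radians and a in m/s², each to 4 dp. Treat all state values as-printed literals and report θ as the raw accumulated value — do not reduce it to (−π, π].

δ = -0.2339, a = 2.3580

a = (v'−v)/dt = (0.589500)/0.25 = 2.3580
Δθ = θ'−θ = -0.196565;  (v·dt/L) = 9.9000·0.25/3.0 = 0.825000
tan δ = Δθ·L/(v·dt) = -0.238261  →  δ = -0.2339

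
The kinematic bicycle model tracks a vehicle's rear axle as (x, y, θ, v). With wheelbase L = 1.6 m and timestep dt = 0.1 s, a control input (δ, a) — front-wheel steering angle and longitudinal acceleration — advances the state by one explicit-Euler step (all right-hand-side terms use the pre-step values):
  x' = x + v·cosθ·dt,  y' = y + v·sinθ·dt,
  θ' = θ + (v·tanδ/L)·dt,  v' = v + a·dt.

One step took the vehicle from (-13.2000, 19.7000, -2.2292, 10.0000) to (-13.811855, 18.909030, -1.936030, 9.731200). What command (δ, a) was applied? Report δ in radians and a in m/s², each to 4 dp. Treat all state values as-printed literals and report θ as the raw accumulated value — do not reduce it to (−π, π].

δ = 0.4386, a = -2.6880

a = (v'−v)/dt = (-0.268800)/0.1 = -2.6880
Δθ = θ'−θ = 0.293170;  (v·dt/L) = 10.0000·0.1/1.6 = 0.625000
tan δ = Δθ·L/(v·dt) = 0.469072  →  δ = 0.4386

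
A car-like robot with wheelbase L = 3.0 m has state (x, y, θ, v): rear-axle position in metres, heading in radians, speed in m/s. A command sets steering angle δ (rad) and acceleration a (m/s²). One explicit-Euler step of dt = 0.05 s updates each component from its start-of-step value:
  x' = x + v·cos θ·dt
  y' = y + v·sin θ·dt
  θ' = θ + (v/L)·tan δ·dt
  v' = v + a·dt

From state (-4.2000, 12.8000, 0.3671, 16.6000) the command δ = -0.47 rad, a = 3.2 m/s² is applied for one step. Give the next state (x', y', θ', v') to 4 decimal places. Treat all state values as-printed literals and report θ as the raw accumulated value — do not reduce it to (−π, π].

x' = -4.2000 + 16.6000·cos(0.3671)·0.05 = -3.4253
y' = 12.8000 + 16.6000·sin(0.3671)·0.05 = 13.0979
θ' = 0.3671 + (16.6000/3.0)·tan(-0.47)·0.05 = 0.2266
v' = 16.6000 + 3.2000·0.05 = 16.7600

(-3.4253, 13.0979, 0.2266, 16.7600)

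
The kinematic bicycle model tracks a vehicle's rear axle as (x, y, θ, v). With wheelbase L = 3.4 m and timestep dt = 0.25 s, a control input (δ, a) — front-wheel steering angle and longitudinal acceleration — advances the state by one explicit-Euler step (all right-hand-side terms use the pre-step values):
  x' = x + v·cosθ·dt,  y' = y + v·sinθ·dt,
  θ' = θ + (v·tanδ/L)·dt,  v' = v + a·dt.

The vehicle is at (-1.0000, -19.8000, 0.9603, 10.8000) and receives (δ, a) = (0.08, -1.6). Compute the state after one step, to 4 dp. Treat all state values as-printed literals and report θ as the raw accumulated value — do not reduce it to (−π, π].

x' = -1.0000 + 10.8000·cos(0.9603)·0.25 = 0.5478
y' = -19.8000 + 10.8000·sin(0.9603)·0.25 = -17.5877
θ' = 0.9603 + (10.8000/3.4)·tan(0.08)·0.25 = 1.0240
v' = 10.8000 − 1.6000·0.25 = 10.4000

(0.5478, -17.5877, 1.0240, 10.4000)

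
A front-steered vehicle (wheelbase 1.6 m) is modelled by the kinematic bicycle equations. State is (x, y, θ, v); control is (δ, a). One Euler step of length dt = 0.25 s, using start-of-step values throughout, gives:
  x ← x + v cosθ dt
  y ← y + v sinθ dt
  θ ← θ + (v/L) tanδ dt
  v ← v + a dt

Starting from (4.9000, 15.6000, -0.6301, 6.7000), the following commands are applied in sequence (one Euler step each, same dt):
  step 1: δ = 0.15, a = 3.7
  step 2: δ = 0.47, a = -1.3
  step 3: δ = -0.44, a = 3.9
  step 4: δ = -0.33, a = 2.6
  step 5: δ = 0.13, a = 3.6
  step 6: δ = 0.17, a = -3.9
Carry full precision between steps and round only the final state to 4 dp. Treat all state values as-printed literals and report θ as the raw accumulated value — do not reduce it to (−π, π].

after step 1 (δ=0.15, a=3.7): (6.253347, 14.613047, -0.471880, 7.625000)
after step 2 (δ=0.47, a=-1.3): (7.951273, 13.746539, 0.133313, 7.300000)
after step 3 (δ=-0.44, a=3.9): (9.760080, 13.989116, -0.403671, 8.275000)
after step 4 (δ=-0.33, a=2.6): (11.662555, 13.176518, -0.846545, 8.925000)
after step 5 (δ=0.13, a=3.6): (13.140926, 11.505322, -0.664227, 9.825000)
after step 6 (δ=0.17, a=-3.9): (15.074961, 9.991164, -0.400707, 8.850000)

(15.0750, 9.9912, -0.4007, 8.8500)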